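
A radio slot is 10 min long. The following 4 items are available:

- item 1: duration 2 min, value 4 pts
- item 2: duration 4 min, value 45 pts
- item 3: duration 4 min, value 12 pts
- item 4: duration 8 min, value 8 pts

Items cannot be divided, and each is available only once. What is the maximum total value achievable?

61 pts

Check high-value combinations within 10 min:
- item 1+item 2+item 3: duration 2+4+4=10, value 4+45+12=61
- item 2+item 3: duration 4+4=8, value 45+12=57
- item 1+item 2: duration 2+4=6, value 4+45=49
Best: 61 pts.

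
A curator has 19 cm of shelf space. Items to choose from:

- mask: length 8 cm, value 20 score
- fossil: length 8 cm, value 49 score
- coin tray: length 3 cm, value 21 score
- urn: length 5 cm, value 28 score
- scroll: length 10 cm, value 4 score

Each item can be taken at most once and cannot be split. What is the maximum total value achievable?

This is a 0/1 knapsack; check combinations near the capacity.
- fossil+coin tray+urn: length 8+3+5=16, value 49+21+28=98
- mask+fossil+coin tray: length 8+8+3=19, value 20+49+21=90
- fossil+urn: length 8+5=13, value 49+28=77
- fossil+coin tray: length 8+3=11, value 49+21=70
Best: 98 score.

98 score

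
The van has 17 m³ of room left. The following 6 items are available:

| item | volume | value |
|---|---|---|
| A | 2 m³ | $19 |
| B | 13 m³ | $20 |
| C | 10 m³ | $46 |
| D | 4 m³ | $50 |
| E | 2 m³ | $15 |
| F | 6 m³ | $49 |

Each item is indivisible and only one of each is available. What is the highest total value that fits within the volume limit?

This is a 0/1 knapsack; check combinations near the capacity.
- A+D+E+F: volume 2+4+2+6=14, value 19+50+15+49=133
- A+D+F: volume 2+4+6=12, value 19+50+49=118
- A+C+D: volume 2+10+4=16, value 19+46+50=115
- D+E+F: volume 4+2+6=12, value 50+15+49=114
Best: $133.

$133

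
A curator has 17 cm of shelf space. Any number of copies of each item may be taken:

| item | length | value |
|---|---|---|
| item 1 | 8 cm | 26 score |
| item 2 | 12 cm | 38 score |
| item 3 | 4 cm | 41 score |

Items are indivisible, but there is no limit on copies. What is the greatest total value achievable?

164 score

Best value-per-unit is item 3 at 41/4, and filling with it alone uses length 4×4=16. No mix of the others beats 4×41 = 164.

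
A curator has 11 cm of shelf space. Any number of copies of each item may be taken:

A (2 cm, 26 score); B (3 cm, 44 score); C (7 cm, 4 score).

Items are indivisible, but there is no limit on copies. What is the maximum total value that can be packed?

158 score

Best value-per-unit is B at 44/3; filling with it alone gives 3×44 = 132.
Optimal mix: 1×A + 3×B → length 11, value 158.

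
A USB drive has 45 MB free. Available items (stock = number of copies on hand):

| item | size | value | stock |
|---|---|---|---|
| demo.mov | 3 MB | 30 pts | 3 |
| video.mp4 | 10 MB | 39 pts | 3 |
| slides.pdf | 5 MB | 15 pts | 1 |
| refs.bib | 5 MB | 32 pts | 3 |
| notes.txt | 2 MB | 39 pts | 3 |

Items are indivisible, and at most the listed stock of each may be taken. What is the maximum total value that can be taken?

Top feasible selections:
- 3×demo.mov + 1×video.mp4 + 1×slides.pdf + 3×refs.bib + 3×notes.txt: size 45, value 357
- 3×demo.mov + 2×video.mp4 + 2×refs.bib + 3×notes.txt: size 45, value 349
Best: 357 pts.

357 pts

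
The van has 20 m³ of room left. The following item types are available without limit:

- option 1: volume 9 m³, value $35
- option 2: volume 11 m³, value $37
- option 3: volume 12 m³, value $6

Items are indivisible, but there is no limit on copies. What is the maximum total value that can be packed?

Best value-per-unit is option 1 at 35/9; filling with it alone gives 2×35 = 70.
Optimal mix: 1×option 1 + 1×option 2 → volume 20, value 72.

$72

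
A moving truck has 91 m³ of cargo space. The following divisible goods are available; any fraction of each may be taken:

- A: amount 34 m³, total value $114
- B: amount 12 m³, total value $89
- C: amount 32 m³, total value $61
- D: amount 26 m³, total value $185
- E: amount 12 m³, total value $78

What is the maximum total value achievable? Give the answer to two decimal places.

Take in order of value per unit:
- B (89/12 per unit): all 12 → value 89, running total 89.00
- D (185/26 per unit): all 26 → value 185, running total 274.00
- E (78/12 per unit): all 12 → value 78, running total 352.00
- A (114/34 per unit): all 34 → value 114, running total 466.00
- C (61/32 per unit): 7 of 32 → value 7×61/32 = 13.3438, running total 479.34
Total 479.34.

479.34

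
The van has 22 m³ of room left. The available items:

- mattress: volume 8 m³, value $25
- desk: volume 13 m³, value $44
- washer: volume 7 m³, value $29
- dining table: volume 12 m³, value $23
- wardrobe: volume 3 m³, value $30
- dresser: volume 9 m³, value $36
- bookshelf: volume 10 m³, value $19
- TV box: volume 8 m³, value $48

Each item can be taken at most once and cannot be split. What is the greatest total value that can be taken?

This is a 0/1 knapsack; check combinations near the capacity.
- wardrobe+dresser+TV box: volume 3+9+8=20, value 30+36+48=114
- washer+wardrobe+TV box: volume 7+3+8=18, value 29+30+48=107
- mattress+wardrobe+TV box: volume 8+3+8=19, value 25+30+48=103
- wardrobe+bookshelf+TV box: volume 3+10+8=21, value 30+19+48=97
Best: $114.

$114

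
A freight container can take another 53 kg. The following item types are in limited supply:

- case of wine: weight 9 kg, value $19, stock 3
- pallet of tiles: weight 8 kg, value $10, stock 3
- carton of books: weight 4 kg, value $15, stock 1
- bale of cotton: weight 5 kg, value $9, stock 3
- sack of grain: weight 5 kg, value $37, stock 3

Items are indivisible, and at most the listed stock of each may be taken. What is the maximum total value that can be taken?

$192

Top feasible selections:
- 3×case of wine + 1×carton of books + 1×bale of cotton + 3×sack of grain: weight 51, value 192
- 2×case of wine + 1×carton of books + 3×bale of cotton + 3×sack of grain: weight 52, value 191
- 3×case of wine + 2×bale of cotton + 3×sack of grain: weight 52, value 186
- 2×case of wine + 2×pallet of tiles + 1×carton of books + 3×sack of grain: weight 53, value 184
Best: $192.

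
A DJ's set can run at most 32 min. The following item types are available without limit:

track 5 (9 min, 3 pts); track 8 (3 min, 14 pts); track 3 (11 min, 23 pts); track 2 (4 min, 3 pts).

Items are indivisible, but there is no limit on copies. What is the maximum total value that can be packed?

Best value-per-unit is track 8 at 14/3, and filling with it alone uses duration 10×3=30. No mix of the others beats 10×14 = 140.

140 pts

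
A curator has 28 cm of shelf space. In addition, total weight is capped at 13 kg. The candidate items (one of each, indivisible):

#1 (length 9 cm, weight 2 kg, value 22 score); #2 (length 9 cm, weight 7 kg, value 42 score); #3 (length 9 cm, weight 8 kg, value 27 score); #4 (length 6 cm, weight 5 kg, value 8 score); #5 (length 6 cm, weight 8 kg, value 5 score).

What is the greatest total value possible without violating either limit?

Feasible sets respecting both limits:
- #1+#2: length 18, weight 9, value 64
- #2+#4: length 15, weight 12, value 50
- #1+#3: length 18, weight 10, value 49
Best: 64 score.

64 score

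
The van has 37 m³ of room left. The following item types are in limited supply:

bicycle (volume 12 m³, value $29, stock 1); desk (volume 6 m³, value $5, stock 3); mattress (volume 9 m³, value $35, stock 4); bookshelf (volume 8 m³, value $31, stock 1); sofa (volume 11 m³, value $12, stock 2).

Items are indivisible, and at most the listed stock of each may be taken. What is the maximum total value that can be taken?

Best selections within volume 37 and stock limits:
- 4×mattress: volume 36, value 140
- 3×mattress + 1×bookshelf: volume 35, value 136
Best: $140.

$140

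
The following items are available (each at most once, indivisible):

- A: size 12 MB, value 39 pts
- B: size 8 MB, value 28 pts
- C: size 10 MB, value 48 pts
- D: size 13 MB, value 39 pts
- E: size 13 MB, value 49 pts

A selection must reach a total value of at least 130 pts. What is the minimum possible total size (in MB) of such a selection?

Subsets with value ≥ 130, sorted by total size:
- A+C+E: size 35, value 136
- C+D+E: size 36, value 136
- A+B+C+E: size 43, value 164
- A+B+C+D: size 43, value 154
Minimum size: 35 MB.

35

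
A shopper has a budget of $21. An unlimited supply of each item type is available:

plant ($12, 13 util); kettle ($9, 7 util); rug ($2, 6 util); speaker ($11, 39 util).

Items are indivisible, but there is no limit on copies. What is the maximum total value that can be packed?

69 util

Best value-per-unit is speaker at 39/11; filling with it alone gives 1×39 = 39.
Optimal mix: 5×rug + 1×speaker → cost 21, value 69.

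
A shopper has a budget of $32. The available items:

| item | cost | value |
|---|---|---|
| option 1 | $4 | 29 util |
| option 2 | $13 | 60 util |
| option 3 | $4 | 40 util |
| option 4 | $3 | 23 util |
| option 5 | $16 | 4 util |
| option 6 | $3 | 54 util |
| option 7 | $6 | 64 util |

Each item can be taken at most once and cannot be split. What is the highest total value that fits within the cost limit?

247 util

Check high-value combinations within $32:
- option 1+option 2+option 3+option 6+option 7: cost 4+13+4+3+6=30, value 29+60+40+54+64=247
- option 2+option 3+option 4+option 6+option 7: cost 13+4+3+3+6=29, value 60+40+23+54+64=241
- option 1+option 2+option 4+option 6+option 7: cost 4+13+3+3+6=29, value 29+60+23+54+64=230
Best: 247 util.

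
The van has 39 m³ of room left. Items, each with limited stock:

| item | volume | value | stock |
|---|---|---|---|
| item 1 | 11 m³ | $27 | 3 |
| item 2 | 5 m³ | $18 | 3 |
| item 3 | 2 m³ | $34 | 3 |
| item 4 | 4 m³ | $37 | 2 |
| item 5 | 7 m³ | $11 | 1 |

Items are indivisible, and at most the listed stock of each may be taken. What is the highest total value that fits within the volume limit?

$241

Best selections within volume 39 and stock limits:
- 3×item 2 + 3×item 3 + 2×item 4 + 1×item 5: volume 36, value 241
- 1×item 1 + 2×item 2 + 3×item 3 + 2×item 4: volume 35, value 239
Best: $241.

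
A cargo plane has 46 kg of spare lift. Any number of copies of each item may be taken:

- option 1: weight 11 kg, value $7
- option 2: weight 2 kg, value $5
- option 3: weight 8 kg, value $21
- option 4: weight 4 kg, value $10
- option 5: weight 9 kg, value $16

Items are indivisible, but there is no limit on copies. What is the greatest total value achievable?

$120

Best value-per-unit is option 3 at 21/8; filling with it alone gives 5×21 = 105.
Optimal mix: 3×option 2 + 5×option 3 → weight 46, value 120.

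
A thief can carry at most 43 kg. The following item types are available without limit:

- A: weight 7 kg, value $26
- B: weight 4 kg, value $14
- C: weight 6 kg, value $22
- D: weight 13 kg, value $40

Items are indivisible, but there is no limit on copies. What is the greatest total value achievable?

Best value-per-unit is A at 26/7; filling with it alone gives 6×26 = 156.
Optimal mix: 5×A + 2×B → weight 43, value 158.

$158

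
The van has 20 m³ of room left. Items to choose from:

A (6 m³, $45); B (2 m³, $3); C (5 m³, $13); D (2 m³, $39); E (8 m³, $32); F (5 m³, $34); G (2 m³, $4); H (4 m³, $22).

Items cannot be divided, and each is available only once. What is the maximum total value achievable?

Check high-value combinations within 20 m³:
- A+D+F+G+H: volume 6+2+5+2+4=19, value 45+39+34+4+22=144
- A+B+D+F+H: volume 6+2+2+5+4=19, value 45+3+39+34+22=143
- A+D+F+H: volume 6+2+5+4=17, value 45+39+34+22=140
- A+D+E+H: volume 6+2+8+4=20, value 45+39+32+22=138
Best: $144.

$144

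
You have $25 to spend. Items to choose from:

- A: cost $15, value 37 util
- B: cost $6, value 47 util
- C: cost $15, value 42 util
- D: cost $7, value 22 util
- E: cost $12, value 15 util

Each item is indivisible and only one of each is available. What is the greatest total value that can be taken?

89 util

This is a 0/1 knapsack; check combinations near the capacity.
- B+C: cost 6+15=21, value 47+42=89
- A+B: cost 15+6=21, value 37+47=84
- B+D+E: cost 6+7+12=25, value 47+22+15=84
- B+D: cost 6+7=13, value 47+22=69
Best: 89 util.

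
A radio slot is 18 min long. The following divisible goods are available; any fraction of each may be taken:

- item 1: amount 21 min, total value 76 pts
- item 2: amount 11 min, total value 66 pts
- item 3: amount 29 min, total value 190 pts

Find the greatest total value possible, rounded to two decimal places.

Take in order of value per unit:
- item 3 (190/29 per unit): 18 of 29 → value 18×190/29 = 117.9310, running total 117.93
Total 117.93.

117.93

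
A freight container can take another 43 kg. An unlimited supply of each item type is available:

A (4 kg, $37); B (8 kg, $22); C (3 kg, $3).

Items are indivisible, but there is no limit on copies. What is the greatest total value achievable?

$373

Best value-per-unit is A at 37/4; filling with it alone gives 10×37 = 370.
Optimal mix: 10×A + 1×C → weight 43, value 373.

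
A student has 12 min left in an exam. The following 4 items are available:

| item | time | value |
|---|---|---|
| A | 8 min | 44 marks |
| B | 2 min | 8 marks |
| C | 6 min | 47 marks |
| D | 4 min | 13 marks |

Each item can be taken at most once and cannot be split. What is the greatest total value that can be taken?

This is a 0/1 knapsack; check combinations near the capacity.
- B+C+D: time 2+6+4=12, value 8+47+13=68
- C+D: time 6+4=10, value 47+13=60
- A+D: time 8+4=12, value 44+13=57
- B+C: time 2+6=8, value 8+47=55
- A+B: time 8+2=10, value 44+8=52
Best: 68 marks.

68 marks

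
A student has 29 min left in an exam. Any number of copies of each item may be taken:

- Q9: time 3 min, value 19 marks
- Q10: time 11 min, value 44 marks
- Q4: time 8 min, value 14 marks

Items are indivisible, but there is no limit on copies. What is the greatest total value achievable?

171 marks

Best value-per-unit is Q9 at 19/3, and filling with it alone uses time 9×3=27. No mix of the others beats 9×19 = 171.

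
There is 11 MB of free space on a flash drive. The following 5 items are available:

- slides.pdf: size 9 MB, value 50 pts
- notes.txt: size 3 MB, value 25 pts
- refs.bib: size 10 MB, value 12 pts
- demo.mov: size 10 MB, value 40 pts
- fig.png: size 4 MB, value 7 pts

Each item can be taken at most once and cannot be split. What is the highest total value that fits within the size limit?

50 pts

This is a 0/1 knapsack; check combinations near the capacity.
- slides.pdf: size 9, value 50
- demo.mov: size 10, value 40
- notes.txt+fig.png: size 3+4=7, value 25+7=32
- notes.txt: size 3, value 25
- refs.bib: size 10, value 12
Best: 50 pts.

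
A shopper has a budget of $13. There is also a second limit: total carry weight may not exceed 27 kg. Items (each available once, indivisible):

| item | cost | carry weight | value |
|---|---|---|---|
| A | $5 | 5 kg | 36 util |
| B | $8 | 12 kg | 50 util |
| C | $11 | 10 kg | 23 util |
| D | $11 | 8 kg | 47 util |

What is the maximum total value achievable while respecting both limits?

86 util

Feasible sets respecting both limits:
- A+B: cost 13, carry weight 17, value 86
- B: cost 8, carry weight 12, value 50
- D: cost 11, carry weight 8, value 47
- A: cost 5, carry weight 5, value 36
Best: 86 util.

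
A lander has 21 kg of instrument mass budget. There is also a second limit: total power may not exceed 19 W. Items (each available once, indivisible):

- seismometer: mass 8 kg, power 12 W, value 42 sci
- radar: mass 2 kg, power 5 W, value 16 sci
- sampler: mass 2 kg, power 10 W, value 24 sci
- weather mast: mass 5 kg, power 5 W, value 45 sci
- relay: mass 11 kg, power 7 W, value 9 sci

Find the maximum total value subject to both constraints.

87 sci

Feasible sets respecting both limits:
- seismometer+weather mast: mass 13, power 17, value 87
- radar+weather mast+relay: mass 18, power 17, value 70
- sampler+weather mast: mass 7, power 15, value 69
Best: 87 sci.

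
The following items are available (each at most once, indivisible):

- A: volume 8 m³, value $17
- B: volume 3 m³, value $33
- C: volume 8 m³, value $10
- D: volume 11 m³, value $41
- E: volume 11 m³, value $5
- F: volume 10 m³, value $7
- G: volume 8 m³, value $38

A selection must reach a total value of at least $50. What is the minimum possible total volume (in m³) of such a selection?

Subsets with value ≥ 50, sorted by total volume:
- B+G: volume 11, value 71
- A+B: volume 11, value 50
Minimum volume: 11 m³.

11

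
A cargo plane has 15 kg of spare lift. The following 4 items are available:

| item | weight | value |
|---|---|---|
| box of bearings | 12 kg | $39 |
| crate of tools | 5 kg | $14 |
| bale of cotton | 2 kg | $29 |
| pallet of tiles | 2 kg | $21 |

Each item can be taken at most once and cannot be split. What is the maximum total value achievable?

Check high-value combinations within 15 kg:
- box of bearings+bale of cotton: weight 12+2=14, value 39+29=68
- crate of tools+bale of cotton+pallet of tiles: weight 5+2+2=9, value 14+29+21=64
- box of bearings+pallet of tiles: weight 12+2=14, value 39+21=60
- bale of cotton+pallet of tiles: weight 2+2=4, value 29+21=50
Best: $68.

$68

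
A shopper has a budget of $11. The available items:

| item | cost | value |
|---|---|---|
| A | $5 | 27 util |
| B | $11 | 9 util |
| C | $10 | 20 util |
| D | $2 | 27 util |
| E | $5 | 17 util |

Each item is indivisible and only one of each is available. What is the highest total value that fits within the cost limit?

This is a 0/1 knapsack; check combinations near the capacity.
- A+D: cost 5+2=7, value 27+27=54
- D+E: cost 2+5=7, value 27+17=44
- A+E: cost 5+5=10, value 27+17=44
- D: cost 2, value 27
- A: cost 5, value 27
Best: 54 util.

54 util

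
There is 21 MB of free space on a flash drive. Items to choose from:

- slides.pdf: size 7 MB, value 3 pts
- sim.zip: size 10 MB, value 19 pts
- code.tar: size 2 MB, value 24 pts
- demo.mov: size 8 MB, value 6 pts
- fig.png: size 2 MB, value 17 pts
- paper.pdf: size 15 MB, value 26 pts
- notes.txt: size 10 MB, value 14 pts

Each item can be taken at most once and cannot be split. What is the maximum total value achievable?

Check high-value combinations within 21 MB:
- code.tar+fig.png+paper.pdf: size 2+2+15=19, value 24+17+26=67
- slides.pdf+sim.zip+code.tar+fig.png: size 7+10+2+2=21, value 3+19+24+17=63
- sim.zip+code.tar+fig.png: size 10+2+2=14, value 19+24+17=60
- slides.pdf+code.tar+fig.png+notes.txt: size 7+2+2+10=21, value 3+24+17+14=58
Best: 67 pts.

67 pts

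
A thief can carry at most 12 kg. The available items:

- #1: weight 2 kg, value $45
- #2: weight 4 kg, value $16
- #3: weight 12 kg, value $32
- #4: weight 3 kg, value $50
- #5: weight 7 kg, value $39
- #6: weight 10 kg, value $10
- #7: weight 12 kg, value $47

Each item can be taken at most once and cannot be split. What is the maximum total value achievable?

Check high-value combinations within 12 kg:
- #1+#4+#5: weight 2+3+7=12, value 45+50+39=134
- #1+#2+#4: weight 2+4+3=9, value 45+16+50=111
- #1+#4: weight 2+3=5, value 45+50=95
Best: $134.

$134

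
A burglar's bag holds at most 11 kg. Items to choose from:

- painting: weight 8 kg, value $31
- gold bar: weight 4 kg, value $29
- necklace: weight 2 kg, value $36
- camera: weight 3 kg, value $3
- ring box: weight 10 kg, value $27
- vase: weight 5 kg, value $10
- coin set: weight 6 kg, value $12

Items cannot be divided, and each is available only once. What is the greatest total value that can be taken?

This is a 0/1 knapsack; check combinations near the capacity.
- gold bar+necklace+vase: weight 4+2+5=11, value 29+36+10=75
- gold bar+necklace+camera: weight 4+2+3=9, value 29+36+3=68
- painting+necklace: weight 8+2=10, value 31+36=67
- gold bar+necklace: weight 4+2=6, value 29+36=65
- necklace+camera+coin set: weight 2+3+6=11, value 36+3+12=51
Best: $75.

$75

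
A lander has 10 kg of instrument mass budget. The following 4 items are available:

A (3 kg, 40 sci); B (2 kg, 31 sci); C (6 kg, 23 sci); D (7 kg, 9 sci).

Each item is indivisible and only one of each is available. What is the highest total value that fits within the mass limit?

Check high-value combinations within 10 kg:
- A+B: mass 3+2=5, value 40+31=71
- A+C: mass 3+6=9, value 40+23=63
- B+C: mass 2+6=8, value 31+23=54
Best: 71 sci.

71 sci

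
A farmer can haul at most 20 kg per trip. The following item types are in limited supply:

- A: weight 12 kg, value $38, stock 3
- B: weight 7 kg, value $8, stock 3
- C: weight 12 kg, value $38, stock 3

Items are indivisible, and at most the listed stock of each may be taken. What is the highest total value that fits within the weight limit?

Top feasible selections:
- 1×B + 1×C: weight 19, value 46
- 1×A + 1×B: weight 19, value 46
- 1×C: weight 12, value 38
- 1×A: weight 12, value 38
Best: $46.

$46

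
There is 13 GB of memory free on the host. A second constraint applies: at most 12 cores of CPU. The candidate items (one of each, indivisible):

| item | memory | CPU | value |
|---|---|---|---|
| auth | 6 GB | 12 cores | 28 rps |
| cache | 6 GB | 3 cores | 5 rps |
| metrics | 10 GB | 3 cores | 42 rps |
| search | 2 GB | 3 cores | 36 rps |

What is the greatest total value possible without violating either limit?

Feasible sets respecting both limits:
- metrics+search: memory 12, CPU 6, value 78
- metrics: memory 10, CPU 3, value 42
- cache+search: memory 8, CPU 6, value 41
Best: 78 rps.

78 rps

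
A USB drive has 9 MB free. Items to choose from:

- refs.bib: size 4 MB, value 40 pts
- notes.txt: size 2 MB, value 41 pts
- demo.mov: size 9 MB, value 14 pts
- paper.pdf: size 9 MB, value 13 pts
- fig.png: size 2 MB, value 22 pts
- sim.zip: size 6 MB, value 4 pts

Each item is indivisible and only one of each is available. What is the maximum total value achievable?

103 pts

Check high-value combinations within 9 MB:
- refs.bib+notes.txt+fig.png: size 4+2+2=8, value 40+41+22=103
- refs.bib+notes.txt: size 4+2=6, value 40+41=81
- notes.txt+fig.png: size 2+2=4, value 41+22=63
- refs.bib+fig.png: size 4+2=6, value 40+22=62
- notes.txt+sim.zip: size 2+6=8, value 41+4=45
Best: 103 pts.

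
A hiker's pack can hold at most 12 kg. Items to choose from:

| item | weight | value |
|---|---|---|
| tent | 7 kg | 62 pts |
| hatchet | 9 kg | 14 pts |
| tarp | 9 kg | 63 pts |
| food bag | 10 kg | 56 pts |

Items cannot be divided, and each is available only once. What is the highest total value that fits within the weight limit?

Check high-value combinations within 12 kg:
- tarp: weight 9, value 63
- tent: weight 7, value 62
- food bag: weight 10, value 56
- hatchet: weight 9, value 14
Best: 63 pts.

63 pts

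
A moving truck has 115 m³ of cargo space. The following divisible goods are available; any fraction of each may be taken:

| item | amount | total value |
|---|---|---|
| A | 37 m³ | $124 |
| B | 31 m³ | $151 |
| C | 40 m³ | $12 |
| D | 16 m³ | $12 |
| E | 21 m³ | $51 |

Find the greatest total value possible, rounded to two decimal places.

Take in order of value per unit:
- B (151/31 per unit): all 31 → value 151, running total 151.00
- A (124/37 per unit): all 37 → value 124, running total 275.00
- E (51/21 per unit): all 21 → value 51, running total 326.00
- D (12/16 per unit): all 16 → value 12, running total 338.00
- C (12/40 per unit): 10 of 40 → value 10×12/40 = 3.0000, running total 341.00
Total 341.00.

341.00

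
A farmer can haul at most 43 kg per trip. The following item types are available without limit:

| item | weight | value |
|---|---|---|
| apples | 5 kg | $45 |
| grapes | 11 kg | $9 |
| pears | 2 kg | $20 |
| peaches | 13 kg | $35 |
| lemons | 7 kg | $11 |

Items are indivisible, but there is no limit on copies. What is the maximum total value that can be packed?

Best value-per-unit is pears at 20/2; filling with it alone gives 21×20 = 420.
Optimal mix: 1×apples + 19×pears → weight 43, value 425.

$425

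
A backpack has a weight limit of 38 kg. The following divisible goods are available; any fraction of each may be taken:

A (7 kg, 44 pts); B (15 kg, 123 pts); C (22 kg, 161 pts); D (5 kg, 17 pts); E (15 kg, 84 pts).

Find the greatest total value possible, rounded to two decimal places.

290.29

Take in order of value per unit:
- B (123/15 per unit): all 15 → value 123, running total 123.00
- C (161/22 per unit): all 22 → value 161, running total 284.00
- A (44/7 per unit): 1 of 7 → value 1×44/7 = 6.2857, running total 290.29
Total 290.29.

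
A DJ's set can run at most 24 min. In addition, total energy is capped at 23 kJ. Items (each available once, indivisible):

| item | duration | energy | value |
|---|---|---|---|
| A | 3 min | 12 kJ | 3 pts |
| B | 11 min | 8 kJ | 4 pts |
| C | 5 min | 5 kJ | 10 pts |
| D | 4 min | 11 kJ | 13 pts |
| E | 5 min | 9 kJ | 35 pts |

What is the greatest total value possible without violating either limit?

49 pts

Feasible sets respecting both limits:
- B+C+E: duration 21, energy 22, value 49
- D+E: duration 9, energy 20, value 48
- C+E: duration 10, energy 14, value 45
- B+E: duration 16, energy 17, value 39
Best: 49 pts.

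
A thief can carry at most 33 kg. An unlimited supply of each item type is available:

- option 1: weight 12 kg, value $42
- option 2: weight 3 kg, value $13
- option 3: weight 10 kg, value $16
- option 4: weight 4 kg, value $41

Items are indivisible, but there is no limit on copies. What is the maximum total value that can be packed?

Best value-per-unit is option 4 at 41/4, and filling with it alone uses weight 8×4=32. No mix of the others beats 8×41 = 328.

$328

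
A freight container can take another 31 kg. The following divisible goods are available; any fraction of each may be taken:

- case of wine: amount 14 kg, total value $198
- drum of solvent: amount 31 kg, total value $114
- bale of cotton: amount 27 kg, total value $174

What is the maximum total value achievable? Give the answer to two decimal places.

Take in order of value per unit:
- case of wine (198/14 per unit): all 14 → value 198, running total 198.00
- bale of cotton (174/27 per unit): 17 of 27 → value 17×174/27 = 109.5556, running total 307.56
Total 307.56.

307.56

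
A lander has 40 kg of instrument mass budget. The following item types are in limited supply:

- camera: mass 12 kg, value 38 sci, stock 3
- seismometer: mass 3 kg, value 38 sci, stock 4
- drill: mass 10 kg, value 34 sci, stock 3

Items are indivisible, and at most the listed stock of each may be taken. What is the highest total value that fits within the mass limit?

228 sci

Top feasible selections:
- 2×camera + 4×seismometer: mass 36, value 228
- 1×camera + 4×seismometer + 1×drill: mass 34, value 224
- 4×seismometer + 2×drill: mass 32, value 220
Best: 228 sci.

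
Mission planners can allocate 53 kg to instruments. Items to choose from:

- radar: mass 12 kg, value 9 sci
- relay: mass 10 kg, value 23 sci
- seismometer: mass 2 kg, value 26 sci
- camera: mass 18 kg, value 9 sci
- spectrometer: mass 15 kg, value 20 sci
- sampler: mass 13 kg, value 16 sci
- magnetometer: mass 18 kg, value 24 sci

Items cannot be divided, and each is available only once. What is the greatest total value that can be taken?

94 sci

Check high-value combinations within 53 kg:
- radar+relay+seismometer+spectrometer+sampler: mass 12+10+2+15+13=52, value 9+23+26+20+16=94
- relay+seismometer+spectrometer+magnetometer: mass 10+2+15+18=45, value 23+26+20+24=93
- relay+seismometer+sampler+magnetometer: mass 10+2+13+18=43, value 23+26+16+24=89
- seismometer+spectrometer+sampler+magnetometer: mass 2+15+13+18=48, value 26+20+16+24=86
Best: 94 sci.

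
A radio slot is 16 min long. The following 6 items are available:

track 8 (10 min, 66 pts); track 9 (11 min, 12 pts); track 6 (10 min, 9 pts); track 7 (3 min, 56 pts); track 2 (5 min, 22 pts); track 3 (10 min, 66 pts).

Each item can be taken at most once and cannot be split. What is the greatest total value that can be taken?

122 pts

Check high-value combinations within 16 min:
- track 8+track 7: duration 10+3=13, value 66+56=122
- track 7+track 3: duration 3+10=13, value 56+66=122
- track 8+track 2: duration 10+5=15, value 66+22=88
- track 2+track 3: duration 5+10=15, value 22+66=88
Best: 122 pts.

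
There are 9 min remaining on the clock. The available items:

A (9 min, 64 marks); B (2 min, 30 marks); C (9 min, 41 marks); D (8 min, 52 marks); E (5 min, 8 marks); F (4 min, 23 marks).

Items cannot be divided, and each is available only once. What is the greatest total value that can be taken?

64 marks

This is a 0/1 knapsack; check combinations near the capacity.
- A: time 9, value 64
- B+F: time 2+4=6, value 30+23=53
- D: time 8, value 52
Best: 64 marks.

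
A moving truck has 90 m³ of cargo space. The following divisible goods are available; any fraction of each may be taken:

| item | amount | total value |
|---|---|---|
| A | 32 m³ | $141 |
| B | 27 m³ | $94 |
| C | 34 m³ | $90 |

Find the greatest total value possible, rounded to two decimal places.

317.06

Take in order of value per unit:
- A (141/32 per unit): all 32 → value 141, running total 141.00
- B (94/27 per unit): all 27 → value 94, running total 235.00
- C (90/34 per unit): 31 of 34 → value 31×90/34 = 82.0588, running total 317.06
Total 317.06.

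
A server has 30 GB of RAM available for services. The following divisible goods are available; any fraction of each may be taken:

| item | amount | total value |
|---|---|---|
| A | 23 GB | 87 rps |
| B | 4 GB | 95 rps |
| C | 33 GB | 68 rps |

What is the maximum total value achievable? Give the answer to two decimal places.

Take in order of value per unit:
- B (95/4 per unit): all 4 → value 95, running total 95.00
- A (87/23 per unit): all 23 → value 87, running total 182.00
- C (68/33 per unit): 3 of 33 → value 3×68/33 = 6.1818, running total 188.18
Total 188.18.

188.18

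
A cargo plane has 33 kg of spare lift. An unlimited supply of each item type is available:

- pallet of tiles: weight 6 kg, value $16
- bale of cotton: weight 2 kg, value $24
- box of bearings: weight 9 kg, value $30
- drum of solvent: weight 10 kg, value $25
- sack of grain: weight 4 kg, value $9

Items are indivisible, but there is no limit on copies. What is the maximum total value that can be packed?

$384

Best value-per-unit is bale of cotton at 24/2, and filling with it alone uses weight 16×2=32. No mix of the others beats 16×24 = 384.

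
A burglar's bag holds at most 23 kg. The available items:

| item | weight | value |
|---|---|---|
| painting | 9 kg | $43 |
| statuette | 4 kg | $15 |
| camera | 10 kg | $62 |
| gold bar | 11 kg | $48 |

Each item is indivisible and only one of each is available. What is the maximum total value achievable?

$120

Check high-value combinations within 23 kg:
- painting+statuette+camera: weight 9+4+10=23, value 43+15+62=120
- camera+gold bar: weight 10+11=21, value 62+48=110
- painting+camera: weight 9+10=19, value 43+62=105
- painting+gold bar: weight 9+11=20, value 43+48=91
Best: $120.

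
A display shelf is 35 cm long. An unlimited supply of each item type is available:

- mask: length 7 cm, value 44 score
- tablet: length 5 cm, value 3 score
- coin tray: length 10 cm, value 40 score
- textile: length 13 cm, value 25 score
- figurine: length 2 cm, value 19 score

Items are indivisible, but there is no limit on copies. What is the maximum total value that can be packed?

323 score

Best value-per-unit is figurine at 19/2, and filling with it alone uses length 17×2=34. No mix of the others beats 17×19 = 323.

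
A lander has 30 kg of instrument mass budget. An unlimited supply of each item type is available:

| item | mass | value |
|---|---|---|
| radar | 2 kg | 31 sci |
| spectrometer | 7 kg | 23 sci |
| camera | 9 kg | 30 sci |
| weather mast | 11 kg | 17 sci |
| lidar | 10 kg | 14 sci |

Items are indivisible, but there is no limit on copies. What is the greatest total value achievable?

465 sci

Best value-per-unit is radar at 31/2, and filling with it alone uses mass 15×2=30. No mix of the others beats 15×31 = 465.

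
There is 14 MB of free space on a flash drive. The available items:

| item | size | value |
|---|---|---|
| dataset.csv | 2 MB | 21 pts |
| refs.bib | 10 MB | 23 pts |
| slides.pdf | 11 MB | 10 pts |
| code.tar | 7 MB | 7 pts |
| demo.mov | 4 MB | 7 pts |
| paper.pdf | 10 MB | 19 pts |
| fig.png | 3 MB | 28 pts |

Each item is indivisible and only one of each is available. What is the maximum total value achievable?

Check high-value combinations within 14 MB:
- dataset.csv+demo.mov+fig.png: size 2+4+3=9, value 21+7+28=56
- dataset.csv+code.tar+fig.png: size 2+7+3=12, value 21+7+28=56
- refs.bib+fig.png: size 10+3=13, value 23+28=51
- dataset.csv+fig.png: size 2+3=5, value 21+28=49
- paper.pdf+fig.png: size 10+3=13, value 19+28=47
Best: 56 pts.

56 pts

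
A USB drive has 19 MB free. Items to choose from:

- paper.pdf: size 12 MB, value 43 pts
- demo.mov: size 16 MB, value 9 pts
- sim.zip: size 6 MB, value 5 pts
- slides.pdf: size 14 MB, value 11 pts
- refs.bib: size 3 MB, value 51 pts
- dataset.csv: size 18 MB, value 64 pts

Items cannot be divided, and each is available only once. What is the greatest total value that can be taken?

94 pts

This is a 0/1 knapsack; check combinations near the capacity.
- paper.pdf+refs.bib: size 12+3=15, value 43+51=94
- dataset.csv: size 18, value 64
- slides.pdf+refs.bib: size 14+3=17, value 11+51=62
Best: 94 pts.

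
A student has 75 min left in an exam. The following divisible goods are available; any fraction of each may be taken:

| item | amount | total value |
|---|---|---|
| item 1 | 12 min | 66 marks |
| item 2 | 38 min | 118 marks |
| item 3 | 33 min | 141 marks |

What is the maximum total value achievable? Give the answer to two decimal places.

300.16

Take in order of value per unit:
- item 1 (66/12 per unit): all 12 → value 66, running total 66.00
- item 3 (141/33 per unit): all 33 → value 141, running total 207.00
- item 2 (118/38 per unit): 30 of 38 → value 30×118/38 = 93.1579, running total 300.16
Total 300.16.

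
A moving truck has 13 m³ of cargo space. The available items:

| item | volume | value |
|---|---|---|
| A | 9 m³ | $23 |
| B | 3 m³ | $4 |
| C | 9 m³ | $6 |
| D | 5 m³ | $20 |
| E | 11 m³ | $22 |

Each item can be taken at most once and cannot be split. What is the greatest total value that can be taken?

$27

Check high-value combinations within 13 m³:
- A+B: volume 9+3=12, value 23+4=27
- B+D: volume 3+5=8, value 4+20=24
- A: volume 9, value 23
Best: $27.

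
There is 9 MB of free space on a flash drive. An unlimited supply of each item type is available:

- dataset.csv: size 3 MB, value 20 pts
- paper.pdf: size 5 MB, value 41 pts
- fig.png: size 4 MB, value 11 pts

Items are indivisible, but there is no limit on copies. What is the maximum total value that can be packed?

61 pts

Best value-per-unit is paper.pdf at 41/5; filling with it alone gives 1×41 = 41.
Optimal mix: 1×dataset.csv + 1×paper.pdf → size 8, value 61.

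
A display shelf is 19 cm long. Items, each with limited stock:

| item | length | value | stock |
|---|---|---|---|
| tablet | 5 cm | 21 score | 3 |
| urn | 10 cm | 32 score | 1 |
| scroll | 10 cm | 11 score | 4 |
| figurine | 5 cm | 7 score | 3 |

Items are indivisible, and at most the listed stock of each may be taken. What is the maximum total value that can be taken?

63 score

Top feasible selections:
- 3×tablet: length 15, value 63
- 1×tablet + 1×urn: length 15, value 53
- 2×tablet + 1×figurine: length 15, value 49
- 2×tablet: length 10, value 42
Best: 63 score.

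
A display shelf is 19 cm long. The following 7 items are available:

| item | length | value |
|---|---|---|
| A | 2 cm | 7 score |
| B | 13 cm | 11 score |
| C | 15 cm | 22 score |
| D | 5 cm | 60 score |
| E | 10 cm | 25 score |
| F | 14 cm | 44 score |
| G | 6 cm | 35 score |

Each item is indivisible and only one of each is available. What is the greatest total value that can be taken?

104 score

Check high-value combinations within 19 cm:
- D+F: length 5+14=19, value 60+44=104
- A+D+G: length 2+5+6=13, value 7+60+35=102
- D+G: length 5+6=11, value 60+35=95
Best: 104 score.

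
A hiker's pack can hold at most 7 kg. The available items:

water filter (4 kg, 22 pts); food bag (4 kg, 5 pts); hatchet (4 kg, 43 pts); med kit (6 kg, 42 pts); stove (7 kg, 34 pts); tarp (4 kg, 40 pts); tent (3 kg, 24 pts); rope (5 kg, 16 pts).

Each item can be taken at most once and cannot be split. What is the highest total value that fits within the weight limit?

Check high-value combinations within 7 kg:
- hatchet+tent: weight 4+3=7, value 43+24=67
- tarp+tent: weight 4+3=7, value 40+24=64
- water filter+tent: weight 4+3=7, value 22+24=46
- hatchet: weight 4, value 43
- med kit: weight 6, value 42
Best: 67 pts.

67 pts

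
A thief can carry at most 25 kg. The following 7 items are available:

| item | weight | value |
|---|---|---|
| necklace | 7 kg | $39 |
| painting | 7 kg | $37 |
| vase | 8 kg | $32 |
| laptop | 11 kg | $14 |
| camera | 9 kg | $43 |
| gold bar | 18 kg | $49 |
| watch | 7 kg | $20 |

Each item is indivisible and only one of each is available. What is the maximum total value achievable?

Check high-value combinations within 25 kg:
- necklace+painting+camera: weight 7+7+9=23, value 39+37+43=119
- necklace+vase+camera: weight 7+8+9=24, value 39+32+43=114
- painting+vase+camera: weight 7+8+9=24, value 37+32+43=112
Best: $119.

$119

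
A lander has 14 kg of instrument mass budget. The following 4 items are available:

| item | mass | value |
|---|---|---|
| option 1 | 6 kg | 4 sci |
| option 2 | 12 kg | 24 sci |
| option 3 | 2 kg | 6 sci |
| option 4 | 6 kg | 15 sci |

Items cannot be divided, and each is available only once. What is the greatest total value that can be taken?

30 sci

Check high-value combinations within 14 kg:
- option 2+option 3: mass 12+2=14, value 24+6=30
- option 1+option 3+option 4: mass 6+2+6=14, value 4+6+15=25
- option 2: mass 12, value 24
Best: 30 sci.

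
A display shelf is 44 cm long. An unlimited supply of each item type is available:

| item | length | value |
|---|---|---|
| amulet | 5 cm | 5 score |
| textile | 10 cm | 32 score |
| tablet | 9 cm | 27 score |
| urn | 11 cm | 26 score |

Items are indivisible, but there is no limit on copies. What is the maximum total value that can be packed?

Best value-per-unit is textile at 32/10; filling with it alone gives 4×32 = 128.
Optimal mix: 1×amulet + 3×textile + 1×tablet → length 44, value 128.

128 score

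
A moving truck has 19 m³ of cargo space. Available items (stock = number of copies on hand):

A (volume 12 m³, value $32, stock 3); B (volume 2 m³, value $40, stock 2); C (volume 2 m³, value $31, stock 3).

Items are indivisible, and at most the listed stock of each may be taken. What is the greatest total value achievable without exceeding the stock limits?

Best selections within volume 19 and stock limits:
- 2×B + 3×C: volume 10, value 173
- 1×A + 2×B + 1×C: volume 18, value 143
- 2×B + 2×C: volume 8, value 142
- 1×A + 1×B + 2×C: volume 18, value 134
Best: $173.

$173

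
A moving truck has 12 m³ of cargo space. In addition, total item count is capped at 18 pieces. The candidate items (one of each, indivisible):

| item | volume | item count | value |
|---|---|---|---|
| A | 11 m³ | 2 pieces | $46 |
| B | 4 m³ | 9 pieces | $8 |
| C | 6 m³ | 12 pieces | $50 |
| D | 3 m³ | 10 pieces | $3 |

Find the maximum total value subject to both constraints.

$50

Feasible sets respecting both limits:
- C: volume 6, item count 12, value 50
- A: volume 11, item count 2, value 46
- B: volume 4, item count 9, value 8
Best: $50.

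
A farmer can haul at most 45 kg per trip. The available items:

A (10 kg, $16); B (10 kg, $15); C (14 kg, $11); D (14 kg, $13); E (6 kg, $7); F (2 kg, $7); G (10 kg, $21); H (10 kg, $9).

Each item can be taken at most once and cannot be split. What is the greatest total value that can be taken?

$68

This is a 0/1 knapsack; check combinations near the capacity.
- A+B+F+G+H: weight 10+10+2+10+10=42, value 16+15+7+21+9=68
- A+B+E+F+G: weight 10+10+6+2+10=38, value 16+15+7+7+21=66
- A+B+D+G: weight 10+10+14+10=44, value 16+15+13+21=65
- A+D+E+F+G: weight 10+14+6+2+10=42, value 16+13+7+7+21=64
Best: $68.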